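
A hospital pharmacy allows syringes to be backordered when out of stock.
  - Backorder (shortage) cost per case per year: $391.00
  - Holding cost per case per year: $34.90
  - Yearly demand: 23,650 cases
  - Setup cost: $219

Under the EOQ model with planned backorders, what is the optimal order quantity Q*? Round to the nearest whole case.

569 cases

Basic EOQ = √(2·23,650·219/34.9) = 544.804
Backorder adjustment √((H+b)/b) = √((34.9+391)/391) = 1.0437
Q* = 544.804 × 1.0437 ≈ 568.60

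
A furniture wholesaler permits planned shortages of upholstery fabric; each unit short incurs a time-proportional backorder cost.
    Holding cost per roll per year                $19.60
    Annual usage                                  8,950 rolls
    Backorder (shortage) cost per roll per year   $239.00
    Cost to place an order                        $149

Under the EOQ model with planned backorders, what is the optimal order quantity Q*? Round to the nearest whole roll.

Basic EOQ = √(2·8,950·149/19.6) = 368.886
Backorder adjustment √((H+b)/b) = √((19.6+239)/239) = 1.0402
Q* = 368.886 × 1.0402 ≈ 383.71

384 rolls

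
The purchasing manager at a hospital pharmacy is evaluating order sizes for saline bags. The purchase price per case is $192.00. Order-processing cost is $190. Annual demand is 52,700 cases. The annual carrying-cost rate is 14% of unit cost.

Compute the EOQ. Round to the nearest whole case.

Carrying cost H = $192 × 14% = $26.8800/case/yr
Optimal lot size Q* = (2 × 52,700 × $190 / $26.88)^½ ≈ 863.14

863 cases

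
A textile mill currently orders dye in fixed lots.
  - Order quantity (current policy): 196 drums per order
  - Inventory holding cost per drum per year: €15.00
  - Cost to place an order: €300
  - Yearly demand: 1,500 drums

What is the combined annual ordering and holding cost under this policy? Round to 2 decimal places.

Orders/yr = 1,500/196 = 7.653; ordering cost = 7.653 × €300 = €2,295.92
Average inventory = 196/2 = 98; holding cost = 98 × €15 = €1,470.00
Total = €2,295.92 + €1,470.00 = €3,765.92

€3,765.92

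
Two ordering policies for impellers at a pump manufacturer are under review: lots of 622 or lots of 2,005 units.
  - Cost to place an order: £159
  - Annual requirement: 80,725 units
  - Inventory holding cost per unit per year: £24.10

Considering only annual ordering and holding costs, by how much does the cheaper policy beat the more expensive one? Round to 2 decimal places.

For each Q, cost = (D/Q)·S + (Q/2)·H.
TC(622) = (80,725/622)×159 + (622/2)×24.1 = £28,130.59
TC(2,005) = (80,725/2,005)×159 + (2,005/2)×24.1 = £30,561.88
Cheaper: Q = 622.  Difference = £2,431.29

£2,431.29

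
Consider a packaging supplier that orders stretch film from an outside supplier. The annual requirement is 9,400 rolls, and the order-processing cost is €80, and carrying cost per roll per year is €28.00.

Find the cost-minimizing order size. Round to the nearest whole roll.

232 rolls

EOQ = √(2DS/H) = √(2 × 9,400 × 80 / 28)
    = √(53,714.29) ≈ 231.76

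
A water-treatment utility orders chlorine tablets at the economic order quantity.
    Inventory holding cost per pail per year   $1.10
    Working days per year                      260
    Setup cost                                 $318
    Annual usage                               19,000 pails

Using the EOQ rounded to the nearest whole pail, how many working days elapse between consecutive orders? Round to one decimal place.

45.3 days

Optimal lot size Q* = (2 × 19,000 × $318 / $1.1)^½ ≈ 3,314.43 → Q = 3,314 pails
Days between orders = 260 / (D/Q) = 260 / 5.733 ≈ 45.349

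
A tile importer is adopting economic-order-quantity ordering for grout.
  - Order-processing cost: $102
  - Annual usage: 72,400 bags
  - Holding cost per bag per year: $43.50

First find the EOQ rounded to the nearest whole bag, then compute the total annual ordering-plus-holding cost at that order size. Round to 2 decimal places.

Optimal lot size Q* = (2 × 72,400 × $102 / $43.5)^½ ≈ 582.69 → Q = 583 bags
Ordering: D/Q × S = 72,400/583 × $102 = $12,666.90
Holding:  Q/2 × H = 583/2 × $43.5 = $12,680.25
Total = $12,666.90 + $12,680.25 = $25,347.15

$25,347.15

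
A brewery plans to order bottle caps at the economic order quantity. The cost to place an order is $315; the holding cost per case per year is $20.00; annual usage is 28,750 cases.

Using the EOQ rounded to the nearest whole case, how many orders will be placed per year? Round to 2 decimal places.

2DS/H = 2·28,750·315/20 = 905,625.00
EOQ = √905,625.00 ≈ 951.64 → Q = 952
N = D/Q = 28,750/952 ≈ 30.200 orders/yr

30.20 orders per year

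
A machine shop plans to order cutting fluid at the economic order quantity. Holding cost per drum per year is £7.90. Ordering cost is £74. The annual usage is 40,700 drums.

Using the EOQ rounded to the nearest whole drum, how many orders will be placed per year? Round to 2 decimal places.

46.62 orders per year

Q* = √(2·D·S / H) = √(2·40,700·74 / 7.9) = √762,481.0 ≈ 873.20 → Q = 873
Orders per year = D/Q = 40,700 / 873 = 46.621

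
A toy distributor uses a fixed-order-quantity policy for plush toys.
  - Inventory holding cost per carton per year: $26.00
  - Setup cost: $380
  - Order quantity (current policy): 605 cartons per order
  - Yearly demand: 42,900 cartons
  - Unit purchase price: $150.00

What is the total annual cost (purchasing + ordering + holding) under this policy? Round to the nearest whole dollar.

Ordering: D/Q × S = 42,900/605 × $380 = $26,945.45
Holding:  Q/2 × H = 605/2 × $26 = $7,865.00
Purchase cost = D·C = 42,900 × 150 = $6,435,000.00
Total = $26,945.45 + $7,865.00 + $6,435,000.00 = $6,469,810.45

$6,469,810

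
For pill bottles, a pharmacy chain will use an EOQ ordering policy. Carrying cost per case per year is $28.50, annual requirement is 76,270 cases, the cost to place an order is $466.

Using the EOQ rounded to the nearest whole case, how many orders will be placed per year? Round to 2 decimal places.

EOQ = √(2DS/H) = √(2 × 76,270 × 466 / 28.5)
    = √(2,494,162.81) ≈ 1,579.29 → Q = 1,579
Orders per year = D/Q = 76,270 / 1,579 = 48.303

48.30 orders per year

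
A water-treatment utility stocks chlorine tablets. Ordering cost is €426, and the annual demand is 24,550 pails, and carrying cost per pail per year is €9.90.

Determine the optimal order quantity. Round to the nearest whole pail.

Optimal lot size Q* = (2 × 24,550 × €426 / €9.9)^½ ≈ 1,453.54

1,454 pails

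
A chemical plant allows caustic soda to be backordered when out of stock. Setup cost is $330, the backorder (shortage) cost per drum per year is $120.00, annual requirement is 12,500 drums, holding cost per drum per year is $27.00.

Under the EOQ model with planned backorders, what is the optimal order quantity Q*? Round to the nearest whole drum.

612 drums

Basic EOQ = √(2·12,500·330/27) = 552.771
Backorder adjustment √((H+b)/b) = √((27+120)/120) = 1.1068
Q* = 552.771 × 1.1068 ≈ 611.81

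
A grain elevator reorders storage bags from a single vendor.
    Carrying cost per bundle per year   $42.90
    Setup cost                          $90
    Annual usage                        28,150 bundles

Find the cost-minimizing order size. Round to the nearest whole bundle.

EOQ = √(2DS/H) = √(2 × 28,150 × 90 / 42.9)
    = √(118,111.89) ≈ 343.67

344 bundles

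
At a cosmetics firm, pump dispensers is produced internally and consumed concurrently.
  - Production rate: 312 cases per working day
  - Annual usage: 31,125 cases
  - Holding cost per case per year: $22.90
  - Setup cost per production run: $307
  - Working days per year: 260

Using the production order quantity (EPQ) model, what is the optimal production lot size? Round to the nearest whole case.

1,164 cases

Daily demand d = 31,125/260 = 119.712; p = 312; 1 − d/p = 0.61631
EPQ = √(2DS / (H(1 − d/p)))
    = √(2 × 31,125 × 307 / (22.9 × 0.61631)) ≈ 1,163.65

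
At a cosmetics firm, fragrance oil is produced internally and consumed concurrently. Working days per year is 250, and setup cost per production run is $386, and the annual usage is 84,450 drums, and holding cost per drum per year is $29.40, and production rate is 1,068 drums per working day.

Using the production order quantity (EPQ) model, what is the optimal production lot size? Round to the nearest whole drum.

1,801 drums

d = 84,450/250 = 337.8000 drums/day;  effective holding cost H(1 − d/p) = 29.4·(1 − 337.8000/1068) = 20.10101
Q* = √(2DS / H_eff) = √(2·84,450·386 / 20.10101) ≈ 1,800.94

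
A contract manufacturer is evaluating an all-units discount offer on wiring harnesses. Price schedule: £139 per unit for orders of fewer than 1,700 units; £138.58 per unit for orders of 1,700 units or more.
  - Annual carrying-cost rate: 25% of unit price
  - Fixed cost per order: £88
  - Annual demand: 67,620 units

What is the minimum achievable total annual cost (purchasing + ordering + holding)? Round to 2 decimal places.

£9,403,728.18

H₁ = 25%×£139 = £34.7500;  H₂ = 25%×£138.58 = £34.6450
EOQ₁ = √(2×67,620×88/34.7500) = 585.22  (< 1,700, feasible at tier 1)
EOQ₂ = √(2×67,620×88/34.6450) = 586.10  (< 1,700 → use Q = 1,700 at tier-2 price)
TC(tier 1 (EOQ₁), Q≈585.2) = £9,419,516.27
TC(tier 2, Q≈1,700.0) = £9,403,728.18
Minimum at tier 2: £9,403,728.18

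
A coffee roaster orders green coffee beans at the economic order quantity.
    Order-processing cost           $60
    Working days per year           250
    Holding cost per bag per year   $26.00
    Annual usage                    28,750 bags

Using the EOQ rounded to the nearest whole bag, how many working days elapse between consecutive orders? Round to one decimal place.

Optimal lot size Q* = (2 × 28,750 × $60 / $26)^½ ≈ 364.27 → Q = 364 bags
Cycle time = (working days × Q)/D = (250 × 364) / 28,750 = 3.165 days

3.2 days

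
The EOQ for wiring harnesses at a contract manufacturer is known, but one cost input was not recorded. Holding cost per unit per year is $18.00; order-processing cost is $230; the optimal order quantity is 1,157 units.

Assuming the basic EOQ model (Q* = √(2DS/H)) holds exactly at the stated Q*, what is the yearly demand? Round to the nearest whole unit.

52,382 units per year

From Q* = √(2DS/H) ⇒ Q*² = 2DS/H.
D = Q²H / (2S) = 1,157² × 18 / (2 × 230) = 52,381.92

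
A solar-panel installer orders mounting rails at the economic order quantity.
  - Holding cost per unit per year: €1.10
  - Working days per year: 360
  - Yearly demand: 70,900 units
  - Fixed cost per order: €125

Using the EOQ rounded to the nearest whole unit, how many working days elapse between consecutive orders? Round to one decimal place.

EOQ = √(2DS/H) = √(2 × 70,900 × 125 / 1.1)
    = √(16,113,636.36) ≈ 4,014.18 → Q = 4,014 units
Days between orders = 360 / (D/Q) = 360 / 17.663 ≈ 20.381

20.4 days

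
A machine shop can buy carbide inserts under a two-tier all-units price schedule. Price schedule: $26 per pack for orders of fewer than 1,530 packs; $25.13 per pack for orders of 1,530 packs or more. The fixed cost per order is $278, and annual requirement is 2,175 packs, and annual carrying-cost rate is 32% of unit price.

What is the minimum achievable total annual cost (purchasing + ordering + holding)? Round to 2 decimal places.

$59,721.97

H₁ = 32%×$26 = $8.3200;  H₂ = 32%×$25.13 = $8.0416
EOQ₁ = √(2×2,175×278/8.3200) = 381.25  (< 1,530, feasible at tier 1)
EOQ₂ = √(2×2,175×278/8.0416) = 387.79  (< 1,530 → use Q = 1,530 at tier-2 price)
TC(tier 1 (EOQ₁), Q≈381.2) = $59,721.97
TC(tier 2, Q≈1,530.0) = $61,204.77
Minimum at tier 1 (EOQ₁): $59,721.97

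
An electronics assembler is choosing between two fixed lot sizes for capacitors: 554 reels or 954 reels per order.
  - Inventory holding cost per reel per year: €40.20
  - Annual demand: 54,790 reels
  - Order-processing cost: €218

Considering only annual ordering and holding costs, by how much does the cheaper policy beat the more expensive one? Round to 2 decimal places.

€999.82

For each Q, cost = (D/Q)·S + (Q/2)·H.
TC(554) = (54,790/554)×218 + (554/2)×40.2 = €32,695.36
TC(954) = (54,790/954)×218 + (954/2)×40.2 = €31,695.55
Lots of 954 are cheaper by €999.82.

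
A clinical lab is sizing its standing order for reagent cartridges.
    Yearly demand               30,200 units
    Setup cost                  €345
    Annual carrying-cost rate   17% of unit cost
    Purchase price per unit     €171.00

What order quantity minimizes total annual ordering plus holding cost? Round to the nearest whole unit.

847 units

H = i·C = 0.17 × €171 = €29.0700 per unit-year
Optimal lot size Q* = (2 × 30,200 × €345 / €29.07)^½ ≈ 846.65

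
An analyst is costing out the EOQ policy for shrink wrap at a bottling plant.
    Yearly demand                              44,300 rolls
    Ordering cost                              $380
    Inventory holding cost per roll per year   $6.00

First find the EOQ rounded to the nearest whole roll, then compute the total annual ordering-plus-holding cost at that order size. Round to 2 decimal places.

$14,212.95

Q* = √(2·D·S / H) = √(2·44,300·380 / 6) = √5,611,333.3 ≈ 2,368.83 → Q = 2,369 rolls
Orders/yr = 44,300/2,369 = 18.700; ordering cost = 18.700 × $380 = $7,105.95
Average inventory = 2,369/2 = 1184.5; holding cost = 1184.5 × $6 = $7,107.00
Total = $7,105.95 + $7,107.00 = $14,212.95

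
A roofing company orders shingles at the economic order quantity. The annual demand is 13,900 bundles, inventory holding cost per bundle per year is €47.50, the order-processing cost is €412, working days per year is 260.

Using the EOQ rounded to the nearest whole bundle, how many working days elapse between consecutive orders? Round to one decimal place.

EOQ = √(2DS/H) = √(2 × 13,900 × 412 / 47.5)
    = √(241,128.42) ≈ 491.05 → Q = 491 bundles
Days between orders = 260 / (D/Q) = 260 / 28.310 ≈ 9.184

9.2 days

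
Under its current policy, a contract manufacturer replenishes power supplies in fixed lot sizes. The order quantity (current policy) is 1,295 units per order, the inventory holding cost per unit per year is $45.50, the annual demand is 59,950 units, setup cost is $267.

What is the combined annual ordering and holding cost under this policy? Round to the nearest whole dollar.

$41,822

Annual ordering cost = (D/Q)·S = (59,950/1,295) × 267 = $12,360.35
Annual holding cost  = (Q/2)·H = (1,295/2) × 45.5 = $29,461.25
Total = $12,360.35 + $29,461.25 = $41,821.60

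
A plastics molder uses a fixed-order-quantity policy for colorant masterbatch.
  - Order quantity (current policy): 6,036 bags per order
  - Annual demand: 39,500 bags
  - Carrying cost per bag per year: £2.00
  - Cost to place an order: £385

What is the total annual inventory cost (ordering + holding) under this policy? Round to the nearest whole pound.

£8,555

Ordering: D/Q × S = 39,500/6,036 × £385 = £2,519.47
Holding:  Q/2 × H = 6,036/2 × £2 = £6,036.00
Total = £2,519.47 + £6,036.00 = £8,555.47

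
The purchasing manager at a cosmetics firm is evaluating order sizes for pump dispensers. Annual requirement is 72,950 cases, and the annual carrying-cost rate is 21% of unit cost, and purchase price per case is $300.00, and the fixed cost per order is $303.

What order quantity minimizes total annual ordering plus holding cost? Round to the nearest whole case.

Holding cost per case per year: H = 21% × $300 = $63.0000
Optimal lot size Q* = (2 × 72,950 × $303 / $63)^½ ≈ 837.68

838 cases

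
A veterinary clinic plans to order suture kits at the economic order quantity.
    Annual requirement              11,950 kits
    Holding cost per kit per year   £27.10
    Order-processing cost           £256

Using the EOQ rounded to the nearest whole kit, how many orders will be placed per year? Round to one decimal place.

25.2 orders per year

2DS/H = 2·11,950·256/27.1 = 225,771.22
EOQ = √225,771.22 ≈ 475.15 → Q = 475
N = D/Q = 11,950/475 ≈ 25.158 orders/yr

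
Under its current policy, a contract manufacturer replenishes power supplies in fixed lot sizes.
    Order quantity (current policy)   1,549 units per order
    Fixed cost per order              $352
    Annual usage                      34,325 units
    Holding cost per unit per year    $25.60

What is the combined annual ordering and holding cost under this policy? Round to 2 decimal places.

$27,627.33

Orders/yr = 34,325/1,549 = 22.159; ordering cost = 22.159 × $352 = $7,800.13
Average inventory = 1,549/2 = 774.5; holding cost = 774.5 × $25.6 = $19,827.20
Total = $7,800.13 + $19,827.20 = $27,627.33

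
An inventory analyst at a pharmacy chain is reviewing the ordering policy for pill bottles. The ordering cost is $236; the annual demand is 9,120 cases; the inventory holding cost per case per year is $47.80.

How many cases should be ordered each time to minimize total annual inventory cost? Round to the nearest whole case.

EOQ = √(2DS/H) = √(2 × 9,120 × 236 / 47.8)
    = √(90,055.23) ≈ 300.09

300 cases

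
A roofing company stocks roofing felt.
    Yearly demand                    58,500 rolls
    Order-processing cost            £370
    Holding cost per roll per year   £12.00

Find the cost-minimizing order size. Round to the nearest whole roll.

1,899 rolls

EOQ = √(2DS/H) = √(2 × 58,500 × 370 / 12)
    = √(3,607,500.00) ≈ 1,899.34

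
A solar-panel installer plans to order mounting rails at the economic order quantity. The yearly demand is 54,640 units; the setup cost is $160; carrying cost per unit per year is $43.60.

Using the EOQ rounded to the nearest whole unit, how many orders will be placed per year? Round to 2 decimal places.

86.32 orders per year

Q* = √(2·D·S / H) = √(2·54,640·160 / 43.6) = √401,027.5 ≈ 633.27 → Q = 633
Orders per year = D/Q = 54,640 / 633 = 86.319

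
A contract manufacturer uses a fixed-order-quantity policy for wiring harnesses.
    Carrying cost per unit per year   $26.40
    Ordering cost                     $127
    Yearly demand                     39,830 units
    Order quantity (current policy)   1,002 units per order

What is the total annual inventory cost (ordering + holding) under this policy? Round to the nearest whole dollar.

$18,275

Ordering: D/Q × S = 39,830/1,002 × $127 = $5,048.31
Holding:  Q/2 × H = 1,002/2 × $26.4 = $13,226.40
Total = $5,048.31 + $13,226.40 = $18,274.71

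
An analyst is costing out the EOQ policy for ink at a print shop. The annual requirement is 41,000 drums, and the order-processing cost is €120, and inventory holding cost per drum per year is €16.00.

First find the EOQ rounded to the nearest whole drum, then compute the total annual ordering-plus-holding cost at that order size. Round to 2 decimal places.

€12,547.51

Optimal lot size Q* = (2 × 41,000 × €120 / €16)^½ ≈ 784.22 → Q = 784 drums
Orders/yr = 41,000/784 = 52.296; ordering cost = 52.296 × €120 = €6,275.51
Average inventory = 784/2 = 392; holding cost = 392 × €16 = €6,272.00
Total = €6,275.51 + €6,272.00 = €12,547.51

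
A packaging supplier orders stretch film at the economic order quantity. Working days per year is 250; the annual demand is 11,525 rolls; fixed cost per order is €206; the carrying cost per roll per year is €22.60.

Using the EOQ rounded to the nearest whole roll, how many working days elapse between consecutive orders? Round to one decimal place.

Q* = √(2·D·S / H) = √(2·11,525·206 / 22.6) = √210,101.8 ≈ 458.37 → Q = 458 rolls
Cycle time = (working days × Q)/D = (250 × 458) / 11,525 = 9.935 days

9.9 days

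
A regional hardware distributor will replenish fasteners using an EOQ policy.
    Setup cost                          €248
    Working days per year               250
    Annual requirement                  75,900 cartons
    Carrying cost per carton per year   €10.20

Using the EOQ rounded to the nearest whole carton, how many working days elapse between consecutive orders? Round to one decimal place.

6.3 days

2DS/H = 2·75,900·248/10.2 = 3,690,823.53
EOQ = √3,690,823.53 ≈ 1,921.15 → Q = 1,921 cartons
T = Q/D × 250 days = 1,921/75,900 × 250 = 6.327 days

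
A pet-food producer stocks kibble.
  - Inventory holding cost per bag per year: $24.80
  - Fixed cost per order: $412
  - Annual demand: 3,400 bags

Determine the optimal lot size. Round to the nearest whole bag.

Q* = √(2·D·S / H) = √(2·3,400·412 / 24.8) = √112,967.7 ≈ 336.11

336 bags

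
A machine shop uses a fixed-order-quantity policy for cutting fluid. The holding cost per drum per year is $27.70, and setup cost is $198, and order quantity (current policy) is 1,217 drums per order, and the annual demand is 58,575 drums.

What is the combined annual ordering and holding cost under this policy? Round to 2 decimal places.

Orders/yr = 58,575/1,217 = 48.131; ordering cost = 48.131 × $198 = $9,529.87
Average inventory = 1,217/2 = 608.5; holding cost = 608.5 × $27.7 = $16,855.45
Total = $9,529.87 + $16,855.45 = $26,385.32

$26,385.32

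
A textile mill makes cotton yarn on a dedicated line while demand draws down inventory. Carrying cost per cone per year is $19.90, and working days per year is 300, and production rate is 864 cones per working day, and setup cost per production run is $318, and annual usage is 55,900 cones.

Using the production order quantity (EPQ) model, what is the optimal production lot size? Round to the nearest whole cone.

1,509 cones

Daily demand d = 55,900/300 = 186.333; p = 864; 1 − d/p = 0.78434
EPQ = √(2DS / (H(1 − d/p)))
    = √(2 × 55,900 × 318 / (19.9 × 0.78434)) ≈ 1,509.23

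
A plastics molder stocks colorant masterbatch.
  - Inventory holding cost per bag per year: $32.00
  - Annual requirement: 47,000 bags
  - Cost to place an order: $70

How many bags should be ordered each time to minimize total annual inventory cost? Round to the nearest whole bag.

453 bags

EOQ = √(2DS/H) = √(2 × 47,000 × 70 / 32)
    = √(205,625.00) ≈ 453.46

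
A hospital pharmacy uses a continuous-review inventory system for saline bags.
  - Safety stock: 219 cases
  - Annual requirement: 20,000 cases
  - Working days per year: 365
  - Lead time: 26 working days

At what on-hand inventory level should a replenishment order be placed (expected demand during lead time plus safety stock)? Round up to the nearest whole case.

1,644 cases

Daily demand d = 20,000 / 365 = 54.795 cases/day
Demand during lead time = 54.795 × 26 = 1,424.66
Reorder point = 1,424.66 + 219 = 1,643.66 → round up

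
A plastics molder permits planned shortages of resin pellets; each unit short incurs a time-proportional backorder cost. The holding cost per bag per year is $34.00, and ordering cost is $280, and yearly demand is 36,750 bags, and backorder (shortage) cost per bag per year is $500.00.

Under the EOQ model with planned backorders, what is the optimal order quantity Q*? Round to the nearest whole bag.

Basic EOQ = √(2·36,750·280/34) = 778.007
Backorder adjustment √((H+b)/b) = √((34+500)/500) = 1.0334
Q* = 778.007 × 1.0334 ≈ 804.02

804 bags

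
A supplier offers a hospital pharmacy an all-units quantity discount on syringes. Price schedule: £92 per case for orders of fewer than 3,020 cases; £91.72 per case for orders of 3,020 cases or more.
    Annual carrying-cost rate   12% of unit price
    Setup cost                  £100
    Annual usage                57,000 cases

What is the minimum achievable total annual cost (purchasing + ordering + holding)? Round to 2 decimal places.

H₁ = 12%×£92 = £11.0400;  H₂ = 12%×£91.72 = £11.0064
EOQ₁ = √(2×57,000×100/11.0400) = 1,016.17  (< 3,020, feasible at tier 1)
EOQ₂ = √(2×57,000×100/11.0064) = 1,017.72  (< 3,020 → use Q = 3,020 at tier-2 price)
TC(tier 1 (EOQ₁), Q≈1,016.2) = £5,255,218.56
TC(tier 2, Q≈3,020.0) = £5,246,547.08
Minimum at tier 2: £5,246,547.08

£5,246,547.08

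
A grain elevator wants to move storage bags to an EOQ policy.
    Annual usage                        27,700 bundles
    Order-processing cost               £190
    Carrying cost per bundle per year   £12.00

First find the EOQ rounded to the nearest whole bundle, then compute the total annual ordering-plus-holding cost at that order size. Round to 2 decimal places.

£11,238.86

Optimal lot size Q* = (2 × 27,700 × £190 / £12)^½ ≈ 936.57 → Q = 937 bundles
Annual ordering cost = (D/Q)·S = (27,700/937) × 190 = £5,616.86
Annual holding cost  = (Q/2)·H = (937/2) × 12 = £5,622.00
Total = £5,616.86 + £5,622.00 = £11,238.86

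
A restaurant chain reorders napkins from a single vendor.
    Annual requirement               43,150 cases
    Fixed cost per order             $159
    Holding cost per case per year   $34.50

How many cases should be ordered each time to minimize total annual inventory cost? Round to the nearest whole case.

2DS/H = 2·43,150·159/34.5 = 397,730.43
EOQ = √397,730.43 ≈ 630.66

631 cases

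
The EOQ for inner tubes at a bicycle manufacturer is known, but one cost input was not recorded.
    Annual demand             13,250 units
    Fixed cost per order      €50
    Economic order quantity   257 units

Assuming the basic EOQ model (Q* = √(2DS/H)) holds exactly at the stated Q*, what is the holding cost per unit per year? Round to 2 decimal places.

€20.06

From Q* = √(2DS/H) ⇒ Q*² = 2DS/H.
H = 2DS / Q² = 2 × 13,250 × 50 / 257² = 20.0609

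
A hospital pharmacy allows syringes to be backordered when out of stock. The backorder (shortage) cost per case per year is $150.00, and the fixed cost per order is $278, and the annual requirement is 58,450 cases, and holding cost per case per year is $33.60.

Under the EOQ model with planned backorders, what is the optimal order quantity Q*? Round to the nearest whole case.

1,088 cases

Basic EOQ = √(2·58,450·278/33.6) = 983.468
Backorder adjustment √((H+b)/b) = √((33.6+150)/150) = 1.1063
Q* = 983.468 × 1.1063 ≈ 1,088.05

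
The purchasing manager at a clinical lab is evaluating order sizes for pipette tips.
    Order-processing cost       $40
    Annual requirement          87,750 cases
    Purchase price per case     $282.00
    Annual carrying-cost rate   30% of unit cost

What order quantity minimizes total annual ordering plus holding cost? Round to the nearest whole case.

Holding cost per case per year: H = 30% × $282 = $84.6000
2DS/H = 2·87,750·40/84.6 = 82,978.72
EOQ = √82,978.72 ≈ 288.06

288 cases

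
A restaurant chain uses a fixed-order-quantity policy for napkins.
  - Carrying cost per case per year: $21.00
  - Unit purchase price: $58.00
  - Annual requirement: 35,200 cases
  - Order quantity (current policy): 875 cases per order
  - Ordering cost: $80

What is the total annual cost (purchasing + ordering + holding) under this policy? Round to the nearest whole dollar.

$2,054,006

Ordering: D/Q × S = 35,200/875 × $80 = $3,218.29
Holding:  Q/2 × H = 875/2 × $21 = $9,187.50
Purchase cost = D·C = 35,200 × 58 = $2,041,600.00
Total = $3,218.29 + $9,187.50 + $2,041,600.00 = $2,054,005.79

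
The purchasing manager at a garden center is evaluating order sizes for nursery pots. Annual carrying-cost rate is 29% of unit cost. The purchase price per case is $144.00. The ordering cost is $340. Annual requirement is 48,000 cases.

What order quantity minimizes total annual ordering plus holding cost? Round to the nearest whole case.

Holding cost per case per year: H = 29% × $144 = $41.7600
Optimal lot size Q* = (2 × 48,000 × $340 / $41.76)^½ ≈ 884.09

884 cases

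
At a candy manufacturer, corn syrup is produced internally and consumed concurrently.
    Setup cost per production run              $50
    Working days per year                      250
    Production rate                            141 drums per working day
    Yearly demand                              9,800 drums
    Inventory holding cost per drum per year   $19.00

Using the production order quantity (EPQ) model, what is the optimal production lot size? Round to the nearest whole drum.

Daily demand d = 9,800/250 = 39.200; p = 141; 1 − d/p = 0.72199
EPQ = √(2DS / (H(1 − d/p)))
    = √(2 × 9,800 × 50 / (19 × 0.72199)) ≈ 267.28

267 drums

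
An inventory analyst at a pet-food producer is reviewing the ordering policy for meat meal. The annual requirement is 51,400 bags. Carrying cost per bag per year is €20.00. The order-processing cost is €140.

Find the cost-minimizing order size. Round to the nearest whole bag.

848 bags

Optimal lot size Q* = (2 × 51,400 × €140 / €20)^½ ≈ 848.29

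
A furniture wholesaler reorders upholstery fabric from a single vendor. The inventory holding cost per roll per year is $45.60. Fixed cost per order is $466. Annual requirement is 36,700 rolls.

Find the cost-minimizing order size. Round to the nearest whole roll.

866 rolls

EOQ = √(2DS/H) = √(2 × 36,700 × 466 / 45.6)
    = √(750,096.49) ≈ 866.08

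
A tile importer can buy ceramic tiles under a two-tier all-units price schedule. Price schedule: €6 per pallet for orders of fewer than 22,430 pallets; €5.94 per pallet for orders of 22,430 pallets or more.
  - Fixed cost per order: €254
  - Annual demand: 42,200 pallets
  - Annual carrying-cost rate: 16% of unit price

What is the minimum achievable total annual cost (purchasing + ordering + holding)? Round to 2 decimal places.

H₁ = 16%×€6 = €0.9600;  H₂ = 16%×€5.94 = €0.9504
EOQ₁ = √(2×42,200×254/0.9600) = 4,725.55  (< 22,430, feasible at tier 1)
EOQ₂ = √(2×42,200×254/0.9504) = 4,749.36  (< 22,430 → use Q = 22,430 at tier-2 price)
TC(tier 1 (EOQ₁), Q≈4,725.6) = €257,736.53
TC(tier 2, Q≈22,430.0) = €261,804.61
Minimum at tier 1 (EOQ₁): €257,736.53

€257,736.53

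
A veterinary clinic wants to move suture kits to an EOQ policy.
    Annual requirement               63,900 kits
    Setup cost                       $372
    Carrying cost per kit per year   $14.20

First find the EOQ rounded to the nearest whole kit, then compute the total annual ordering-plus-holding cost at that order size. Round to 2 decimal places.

$25,982.51

EOQ = √(2DS/H) = √(2 × 63,900 × 372 / 14.2)
    = √(3,348,000.00) ≈ 1,829.75 → Q = 1,830 kits
Ordering: D/Q × S = 63,900/1,830 × $372 = $12,989.51
Holding:  Q/2 × H = 1,830/2 × $14.2 = $12,993.00
Total = $12,989.51 + $12,993.00 = $25,982.51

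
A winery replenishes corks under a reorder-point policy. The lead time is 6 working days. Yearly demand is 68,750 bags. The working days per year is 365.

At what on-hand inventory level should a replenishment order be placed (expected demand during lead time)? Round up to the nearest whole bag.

1,131 bags

Daily demand d = 68,750 / 365 = 188.356 bags/day
Demand during lead time = 188.356 × 6 = 1,130.14
Reorder point = 1,130.14 → round up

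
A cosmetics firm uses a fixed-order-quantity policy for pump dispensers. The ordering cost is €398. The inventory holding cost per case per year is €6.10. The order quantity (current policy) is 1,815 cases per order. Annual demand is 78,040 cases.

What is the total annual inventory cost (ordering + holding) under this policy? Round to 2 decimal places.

Annual ordering cost = (D/Q)·S = (78,040/1,815) × 398 = €17,112.90
Annual holding cost  = (Q/2)·H = (1,815/2) × 6.1 = €5,535.75
Total = €17,112.90 + €5,535.75 = €22,648.65

€22,648.65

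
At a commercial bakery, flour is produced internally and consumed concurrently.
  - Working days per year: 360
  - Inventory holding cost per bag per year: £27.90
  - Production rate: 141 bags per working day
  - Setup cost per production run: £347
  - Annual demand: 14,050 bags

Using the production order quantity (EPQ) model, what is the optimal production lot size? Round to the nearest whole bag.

695 bags

d = 14,050/360 = 39.0278 bags/day;  effective holding cost H(1 − d/p) = 27.9·(1 − 39.0278/141) = 20.17748
Q* = √(2DS / H_eff) = √(2·14,050·347 / 20.17748) ≈ 695.16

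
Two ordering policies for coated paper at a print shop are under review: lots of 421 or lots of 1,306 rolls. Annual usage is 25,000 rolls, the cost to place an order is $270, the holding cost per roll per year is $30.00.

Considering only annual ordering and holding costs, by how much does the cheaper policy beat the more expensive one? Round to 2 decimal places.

$2,410.20

TC(Q) = (D/Q)S + (Q/2)H
TC(421) = (25,000/421)×270 + (421/2)×30 = $22,348.25
TC(1,306) = (25,000/1,306)×270 + (1,306/2)×30 = $24,758.45
Cheaper: Q = 421.  Difference = $2,410.20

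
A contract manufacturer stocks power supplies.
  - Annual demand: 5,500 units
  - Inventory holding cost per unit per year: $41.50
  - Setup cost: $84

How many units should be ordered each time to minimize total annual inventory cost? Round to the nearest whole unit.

149 units

Q* = √(2·D·S / H) = √(2·5,500·84 / 41.5) = √22,265.1 ≈ 149.21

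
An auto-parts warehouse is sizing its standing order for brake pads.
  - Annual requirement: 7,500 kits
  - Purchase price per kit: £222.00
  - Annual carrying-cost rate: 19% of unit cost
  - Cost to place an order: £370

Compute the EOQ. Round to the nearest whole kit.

Holding cost per kit per year: H = 19% × £222 = £42.1800
Optimal lot size Q* = (2 × 7,500 × £370 / £42.18)^½ ≈ 362.74

363 kits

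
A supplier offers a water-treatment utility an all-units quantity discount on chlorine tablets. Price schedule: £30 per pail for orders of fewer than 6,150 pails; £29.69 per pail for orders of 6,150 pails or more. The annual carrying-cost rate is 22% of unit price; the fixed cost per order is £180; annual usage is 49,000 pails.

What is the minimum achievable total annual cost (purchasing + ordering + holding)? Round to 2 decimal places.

H₁ = 22%×£30 = £6.6000;  H₂ = 22%×£29.69 = £6.5318
EOQ₁ = √(2×49,000×180/6.6000) = 1,634.85  (< 6,150, feasible at tier 1)
EOQ₂ = √(2×49,000×180/6.5318) = 1,643.36  (< 6,150 → use Q = 6,150 at tier-2 price)
TC(tier 1 (EOQ₁), Q≈1,634.8) = £1,480,790.00
TC(tier 2, Q≈6,150.0) = £1,476,329.43
Minimum at tier 2: £1,476,329.43

£1,476,329.43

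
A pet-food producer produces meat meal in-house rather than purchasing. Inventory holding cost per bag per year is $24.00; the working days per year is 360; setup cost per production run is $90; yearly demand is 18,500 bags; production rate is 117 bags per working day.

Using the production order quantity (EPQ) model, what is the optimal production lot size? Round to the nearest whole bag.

Daily demand d = 18,500/360 = 51.389; p = 117; 1 − d/p = 0.56078
EPQ = √(2DS / (H(1 − d/p)))
    = √(2 × 18,500 × 90 / (24 × 0.56078)) ≈ 497.42

497 bags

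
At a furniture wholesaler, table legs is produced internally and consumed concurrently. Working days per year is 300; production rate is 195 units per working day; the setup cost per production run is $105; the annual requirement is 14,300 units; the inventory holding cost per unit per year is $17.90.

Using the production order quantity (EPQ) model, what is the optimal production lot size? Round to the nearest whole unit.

471 units

d = 14,300/300 = 47.6667 units/day;  effective holding cost H(1 − d/p) = 17.9·(1 − 47.6667/195) = 13.52444
Q* = √(2DS / H_eff) = √(2·14,300·105 / 13.52444) ≈ 471.21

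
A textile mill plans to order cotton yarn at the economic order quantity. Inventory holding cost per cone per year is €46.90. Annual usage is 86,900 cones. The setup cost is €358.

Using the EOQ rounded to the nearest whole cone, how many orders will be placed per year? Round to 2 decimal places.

75.43 orders per year

EOQ = √(2DS/H) = √(2 × 86,900 × 358 / 46.9)
    = √(1,326,660.98) ≈ 1,151.81 → Q = 1,152
N = D/Q = 86,900/1,152 ≈ 75.434 orders/yr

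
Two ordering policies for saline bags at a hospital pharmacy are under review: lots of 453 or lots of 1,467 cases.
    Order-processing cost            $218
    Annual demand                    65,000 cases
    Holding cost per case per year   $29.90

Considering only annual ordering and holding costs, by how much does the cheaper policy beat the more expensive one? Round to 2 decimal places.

$6,461.88

TC(Q) = (D/Q)S + (Q/2)H
TC(453) = (65,000/453)×218 + (453/2)×29.9 = $38,052.70
TC(1,467) = (65,000/1,467)×218 + (1,467/2)×29.9 = $31,590.82
Lots of 1,467 are cheaper by $6,461.88.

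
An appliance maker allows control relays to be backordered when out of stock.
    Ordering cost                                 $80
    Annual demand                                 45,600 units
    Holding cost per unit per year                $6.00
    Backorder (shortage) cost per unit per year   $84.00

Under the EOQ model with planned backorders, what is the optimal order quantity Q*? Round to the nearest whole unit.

1,141 units

Q* = √(2DS/H) · √((H + b)/b)
   = √(2 × 45,600 × 80 / 6) · √((6 + 84) / 84)
   = 1,102.724 × 1.0351 ≈ 1,141.43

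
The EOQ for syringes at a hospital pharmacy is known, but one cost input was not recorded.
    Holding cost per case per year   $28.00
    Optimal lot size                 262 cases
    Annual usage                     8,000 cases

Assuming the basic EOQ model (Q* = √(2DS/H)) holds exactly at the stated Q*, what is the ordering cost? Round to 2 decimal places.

Since Q* = (2DS/H)^½, squaring gives Q*²·H = 2DS.
S = Q²H / (2D) = 262² × 28 / (2 × 8,000) = 120.1270

$120.13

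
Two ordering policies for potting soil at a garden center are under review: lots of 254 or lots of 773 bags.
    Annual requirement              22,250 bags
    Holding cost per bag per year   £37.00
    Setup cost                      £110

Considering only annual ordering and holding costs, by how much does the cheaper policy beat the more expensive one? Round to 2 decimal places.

TC(Q) = (D/Q)S + (Q/2)H
TC(254) = (22,250/254)×110 + (254/2)×37 = £14,334.83
TC(773) = (22,250/773)×110 + (773/2)×37 = £17,466.74
Lots of 254 are cheaper by £3,131.91.

£3,131.91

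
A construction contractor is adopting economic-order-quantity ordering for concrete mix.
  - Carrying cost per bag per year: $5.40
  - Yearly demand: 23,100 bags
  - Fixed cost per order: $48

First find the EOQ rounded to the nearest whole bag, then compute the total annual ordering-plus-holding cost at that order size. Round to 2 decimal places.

$3,460.50

2DS/H = 2·23,100·48/5.4 = 410,666.67
EOQ = √410,666.67 ≈ 640.83 → Q = 641 bags
Orders/yr = 23,100/641 = 36.037; ordering cost = 36.037 × $48 = $1,729.80
Average inventory = 641/2 = 320.5; holding cost = 320.5 × $5.4 = $1,730.70
Total = $1,729.80 + $1,730.70 = $3,460.50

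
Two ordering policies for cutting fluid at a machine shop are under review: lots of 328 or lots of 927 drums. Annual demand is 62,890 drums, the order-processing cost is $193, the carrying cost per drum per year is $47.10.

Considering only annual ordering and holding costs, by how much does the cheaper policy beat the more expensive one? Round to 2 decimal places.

$9,805.34

For each Q, cost = (D/Q)·S + (Q/2)·H.
TC(328) = (62,890/328)×193 + (328/2)×47.1 = $44,729.80
TC(927) = (62,890/927)×193 + (927/2)×47.1 = $34,924.45
|ΔTC| = |$44,729.80 − $34,924.45| = $9,805.34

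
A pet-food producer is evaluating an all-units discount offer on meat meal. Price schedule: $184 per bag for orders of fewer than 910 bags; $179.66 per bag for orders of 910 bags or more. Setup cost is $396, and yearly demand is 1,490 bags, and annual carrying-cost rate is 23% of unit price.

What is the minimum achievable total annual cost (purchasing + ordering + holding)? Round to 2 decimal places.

$281,226.89

H₁ = 23%×$184 = $42.3200;  H₂ = 23%×$179.66 = $41.3218
EOQ₁ = √(2×1,490×396/42.3200) = 166.99  (< 910, feasible at tier 1)
EOQ₂ = √(2×1,490×396/41.3218) = 168.99  (< 910 → use Q = 910 at tier-2 price)
TC(tier 1 (EOQ₁), Q≈167.0) = $281,226.89
TC(tier 2, Q≈910.0) = $287,143.21
Minimum at tier 1 (EOQ₁): $281,226.89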